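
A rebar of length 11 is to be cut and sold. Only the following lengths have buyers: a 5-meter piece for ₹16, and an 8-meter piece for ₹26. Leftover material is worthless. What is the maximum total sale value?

32

Let f[k] be the best obtainable value from length k. For each k, try every first piece i and keep the best of price[i] + f[k−i].
f[1] = 0
f[2] = 0
f[3] = 0
f[4] = 0
f[5] = 16
f[6] = 16
f[7] = 16
f[8] = 26
f[9] = 26
f[10] = 32  (first piece 5, then f[5]=16)
f[11] = 32
One optimal cutting: pieces 5 + 5 with 1 meter of scrap → ₹32.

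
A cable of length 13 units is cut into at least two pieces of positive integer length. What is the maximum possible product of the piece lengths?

108

Fill f[k] for k=2..13: at each k try every first piece i and multiply by the better of (k−i) uncut or f[k−i].
f[2] = 1×max(1,0) = 1×1 = 1
f[3] = max(1×2, 2×1) = 2
f[4] = max(1×3, 2×2, 3×1) = 4
f[5] = max(1×4, 2×3, 3×2, 4×1) = 6
f[6] = max(1×6, 2×4, 3×3, 4×2, 5×1) = 9
f[7] = max(1×9, 2×6, 3×4, 4×3, 5×2, 6×1) = 12
f[8] = max(1×12, 2×9, 3×6, …, 6×2, 7×1) = 18
f[9] = max(1×18, 2×12, 3×9, …, 7×2, 8×1) = 27
f[10] = max(1×27, 2×18, 3×12, …, 8×2, 9×1) = 36
f[11] = max(1×36, 2×27, 3×18, …, 9×2, 10×1) = 54
f[12] = max(1×54, 2×36, 3×27, …, 10×2, 11×1) = 81
f[13] = max(1×81, 2×54, 3×36, …, 11×2, 12×1) = 108
One optimal split: 3 + 3 + 3 + 2 + 2; product 3×3×3×2×2 = 108.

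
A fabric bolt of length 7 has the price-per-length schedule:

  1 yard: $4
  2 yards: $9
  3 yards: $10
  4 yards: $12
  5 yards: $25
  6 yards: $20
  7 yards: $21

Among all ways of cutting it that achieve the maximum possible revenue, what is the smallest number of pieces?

2

Consider every possible first cut. r[k] is the best of p[i]+r[k−i] over all sellable i≤k.
r[1] = 4
r[2] = 9
r[3] = 13  (first piece 1, then r[2]=9)
r[4] = 18  (first piece 2, then r[2]=9)
r[5] = 25
r[6] = 29  (first piece 1, then r[5]=25)
r[7] = 34  (first piece 2, then r[5]=25)
Maximum revenue is $34.
Now minimize piece count subject to staying optimal: for each k, pieces[k] = 1 + min over i with p[i]+r[k−i]=r[k] of pieces[k−i].
pieces[4] = 2
pieces[5] = 1
pieces[6] = 2
pieces[7] = 2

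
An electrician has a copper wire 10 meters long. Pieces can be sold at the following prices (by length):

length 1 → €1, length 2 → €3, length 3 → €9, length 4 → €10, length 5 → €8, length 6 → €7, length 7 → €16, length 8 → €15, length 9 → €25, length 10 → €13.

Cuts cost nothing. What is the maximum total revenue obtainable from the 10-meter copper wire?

28

Let v[k] be the best obtainable value from length k. For each k, try every first piece i and keep the best of price[i] + v[k−i].
v[1] = 1
v[2] = max(1+1, 3+0) = 3
v[3] = max(1+3, 3+1, 9+0) = 9
v[4] = max(1+9, 3+3, 9+1, 10+0) = 10
v[5] = max(1+10, 3+9, 9+3, 10+1, 8+0) = 12
v[6] = max(1+12, 3+10, 9+9, 10+3, 8+1, 7+0) = 18
v[7] = max(1+18, 3+12, 9+10, …, 7+1, 16+0) = 19
v[8] = max(1+19, 3+18, 9+12, …, 16+1, 15+0) = 21
v[9] = max(1+21, 3+19, 9+18, …, 15+1, 25+0) = 27
v[10] = max(1+27, 3+21, 9+19, …, 25+1, 13+0) = 28
One optimal cutting: 3 + 3 + 3 + 1 → €9 + €9 + €9 + €1 = €28.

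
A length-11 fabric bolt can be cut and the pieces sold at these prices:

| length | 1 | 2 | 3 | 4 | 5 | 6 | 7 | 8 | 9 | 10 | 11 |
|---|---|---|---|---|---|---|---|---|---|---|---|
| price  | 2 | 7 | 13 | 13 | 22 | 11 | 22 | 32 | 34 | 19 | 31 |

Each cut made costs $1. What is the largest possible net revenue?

Build v[k] bottom-up: v[k] = max over allowed piece i of (p[i] + v[k−i]) − 1 per cut.
v[1] = 2
v[2] = max(2+2-1, 7+0) = 7
v[3] = max(2+7-1, 7+2-1, 13+0) = 13
v[4] = max(2+13-1, 7+7-1, 13+2-1, 13+0) = 14
v[5] = max(2+14-1, 7+13-1, 13+7-1, 13+2-1, 22+0) = 22
v[6] = max(2+22-1, 7+14-1, 13+13-1, 13+7-1, 22+2-1, 11+0) = 25
v[7] = max(2+25-1, 7+22-1, 13+14-1, …, 11+2-1, 22+0) = 28
v[8] = max(2+28-1, 7+25-1, 13+22-1, …, 22+2-1, 32+0) = 34
v[9] = max(2+34-1, 7+28-1, 13+25-1, …, 32+2-1, 34+0) = 37
v[10] = max(2+37-1, 7+34-1, 13+28-1, …, 34+2-1, 19+0) = 43
v[11] = max(2+43-1, 7+37-1, 13+34-1, …, 19+2-1, 31+0) = 46
One optimal plan: pieces 5 + 3 + 3 (2 cuts) → $48 − $2 = $46.

46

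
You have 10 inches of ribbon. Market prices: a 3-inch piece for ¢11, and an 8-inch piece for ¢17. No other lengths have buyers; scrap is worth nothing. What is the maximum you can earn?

Let r[k] be the best obtainable value from length k. For each k, try every first piece i and keep the best of price[i] + r[k−i].
r[1] = 0
r[2] = 0
r[3] = 11
r[4] = 11
r[5] = 11
r[6] = 22  (first piece 3, then r[3]=11)
r[7] = 22
r[8] = max(11+11, 17+0) = 22
r[9] = max(11+22, 17+0) = 33
r[10] = max(11+22, 17+0) = 33
One optimal cutting: pieces 3 + 3 + 3 with 1 inch of scrap → ¢33.

33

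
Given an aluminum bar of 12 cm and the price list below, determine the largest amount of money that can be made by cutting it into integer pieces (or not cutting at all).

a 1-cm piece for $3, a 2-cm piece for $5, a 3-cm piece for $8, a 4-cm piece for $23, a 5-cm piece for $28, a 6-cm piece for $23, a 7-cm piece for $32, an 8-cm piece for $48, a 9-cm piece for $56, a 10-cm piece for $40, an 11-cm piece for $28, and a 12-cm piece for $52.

71

Consider every possible first cut. best[k] is the best of p[i]+best[k−i] over all sellable i≤k.
best[1] = 3
best[2] = 6  (first piece 1, then best[1]=3)
best[3] = 9  (first piece 1, then best[2]=6)
best[4] = 23
best[5] = 28
best[6] = 31  (first piece 1, then best[5]=28)
best[7] = 34  (first piece 1, then best[6]=31)
best[8] = 48
best[9] = 56
best[10] = 59  (first piece 1, then best[9]=56)
best[11] = 62  (first piece 1, then best[10]=59)
best[12] = 71  (first piece 4, then best[8]=48)
One optimal cutting: 8 + 4 → $48 + $23 = $71.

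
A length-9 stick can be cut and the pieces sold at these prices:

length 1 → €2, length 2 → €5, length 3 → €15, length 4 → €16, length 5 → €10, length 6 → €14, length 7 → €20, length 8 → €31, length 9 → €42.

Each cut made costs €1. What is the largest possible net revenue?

Consider every possible first cut. r[k] is the best of p[i]+r[k−i] over all sellable i≤k, charging 1 whenever i<k.
r[1] = 2
r[2] = 5
r[3] = 15
r[4] = 16  (first piece 1, then r[3]=15)
r[5] = 19  (first piece 2, then r[3]=15)
r[6] = 29  (first piece 3, then r[3]=15)
r[7] = 30  (first piece 1, then r[6]=29)
r[8] = 33  (first piece 2, then r[6]=29)
r[9] = 43  (first piece 3, then r[6]=29)
One optimal plan: pieces 3 + 3 + 3 (2 cuts) → €45 − €2 = €43.

43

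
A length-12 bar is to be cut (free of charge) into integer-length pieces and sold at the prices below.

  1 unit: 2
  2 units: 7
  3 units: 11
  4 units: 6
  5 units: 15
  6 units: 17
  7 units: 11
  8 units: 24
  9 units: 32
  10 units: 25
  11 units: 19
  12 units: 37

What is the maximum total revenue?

Let best[k] be the best obtainable value from length k. For each k, try every first piece i and keep the best of price[i] + best[k−i].
best[1] = 2
best[2] = 7
best[3] = 11
best[4] = 14  (first piece 2, then best[2]=7)
best[5] = 18  (first piece 2, then best[3]=11)
best[6] = 22  (first piece 3, then best[3]=11)
best[7] = 25  (first piece 2, then best[5]=18)
best[8] = 29  (first piece 2, then best[6]=22)
best[9] = 33  (first piece 3, then best[6]=22)
best[10] = 36  (first piece 2, then best[8]=29)
best[11] = 40  (first piece 2, then best[9]=33)
best[12] = 44  (first piece 3, then best[9]=33)
One optimal cutting: 3 + 3 + 3 + 3 → 11 + 11 + 11 + 11 = 44.

44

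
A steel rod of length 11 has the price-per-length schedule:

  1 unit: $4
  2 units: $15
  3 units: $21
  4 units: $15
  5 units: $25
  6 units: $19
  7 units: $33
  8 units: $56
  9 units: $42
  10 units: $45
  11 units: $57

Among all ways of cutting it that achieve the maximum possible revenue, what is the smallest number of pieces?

5

Build r[k] bottom-up: r[k] = max over allowed piece i of (p[i] + r[k−i]).
r[1] = 4
r[2] = 15
r[3] = 21
r[4] = 30  (first piece 2, then r[2]=15)
r[5] = 36  (first piece 2, then r[3]=21)
r[6] = 45  (first piece 2, then r[4]=30)
r[7] = 51  (first piece 2, then r[5]=36)
r[8] = 60  (first piece 2, then r[6]=45)
r[9] = 66  (first piece 2, then r[7]=51)
r[10] = 75  (first piece 2, then r[8]=60)
r[11] = 81  (first piece 2, then r[9]=66)
Maximum revenue is $81.
Now minimize piece count subject to staying optimal: for each k, pieces[k] = 1 + min over i with p[i]+r[k−i]=r[k] of pieces[k−i].
pieces[8] = 4
pieces[9] = 4
pieces[10] = 5
pieces[11] = 5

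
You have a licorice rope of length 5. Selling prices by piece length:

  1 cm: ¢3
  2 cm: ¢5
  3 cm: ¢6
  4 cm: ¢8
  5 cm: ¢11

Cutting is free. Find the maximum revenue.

15

Build R[k] bottom-up: R[k] = max over allowed piece i of (p[i] + R[k−i]).
R[1] = 3
R[2] = max(3+3, 5+0) = 6
R[3] = max(3+6, 5+3, 6+0) = 9
R[4] = max(3+9, 5+6, 6+3, 8+0) = 12
R[5] = max(3+12, 5+9, 6+6, 8+3, 11+0) = 15
One optimal cutting: 1 + 1 + 1 + 1 + 1 → ¢3 + ¢3 + ¢3 + ¢3 + ¢3 = ¢15.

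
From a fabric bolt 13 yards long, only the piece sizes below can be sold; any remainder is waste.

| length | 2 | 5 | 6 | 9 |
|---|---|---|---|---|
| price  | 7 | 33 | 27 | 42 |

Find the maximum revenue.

73

Let best[k] be the best obtainable value from length k. For each k, try every first piece i and keep the best of price[i] + best[k−i].
best[1] = 0
best[2] = 7
best[3] = 7
best[4] = 14  (first piece 2, then best[2]=7)
best[5] = max(7+7, 33+0) = 33
best[6] = max(7+14, 33+0, 27+0) = 33
best[7] = max(7+33, 33+7, 27+0) = 40
best[8] = max(7+33, 33+7, 27+7) = 40
best[9] = max(7+40, 33+14, 27+7, 42+0) = 47
best[10] = max(7+40, 33+33, 27+14, 42+0) = 66
best[11] = max(7+47, 33+33, 27+33, 42+7) = 66
best[12] = max(7+66, 33+40, 27+33, 42+7) = 73
best[13] = max(7+66, 33+40, 27+40, 42+14) = 73
One optimal cutting: pieces 5 + 5 + 2 with 1 yard of scrap → $73.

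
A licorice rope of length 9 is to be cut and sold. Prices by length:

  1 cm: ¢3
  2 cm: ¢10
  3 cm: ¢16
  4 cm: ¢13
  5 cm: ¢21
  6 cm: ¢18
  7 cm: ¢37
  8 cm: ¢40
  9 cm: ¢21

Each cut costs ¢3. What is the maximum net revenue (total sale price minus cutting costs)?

Build net[k] bottom-up: net[k] = max over allowed piece i of (p[i] + net[k−i]) − 3 per cut.
net[1] = 3
net[2] = max(3+3-3, 10+0) = 10
net[3] = max(3+10-3, 10+3-3, 16+0) = 16
net[4] = max(3+16-3, 10+10-3, 16+3-3, 13+0) = 17
net[5] = max(3+17-3, 10+16-3, 16+10-3, 13+3-3, 21+0) = 23
net[6] = max(3+23-3, 10+17-3, 16+16-3, 13+10-3, 21+3-3, 18+0) = 29
net[7] = max(3+29-3, 10+23-3, 16+17-3, …, 18+3-3, 37+0) = 37
net[8] = max(3+37-3, 10+29-3, 16+23-3, …, 37+3-3, 40+0) = 40
net[9] = max(3+40-3, 10+37-3, 16+29-3, …, 40+3-3, 21+0) = 44
One optimal plan: pieces 7 + 2 (1 cut) → ¢47 − ¢3 = ¢44.

44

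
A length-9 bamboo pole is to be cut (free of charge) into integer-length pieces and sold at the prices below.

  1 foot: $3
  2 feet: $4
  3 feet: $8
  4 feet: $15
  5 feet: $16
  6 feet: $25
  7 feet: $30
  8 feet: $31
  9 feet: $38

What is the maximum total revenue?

Let v[k] be the best obtainable value from length k. For each k, try every first piece i and keep the best of price[i] + v[k−i].
v[1] = 3
v[2] = max(3+3, 4+0) = 6
v[3] = max(3+6, 4+3, 8+0) = 9
v[4] = max(3+9, 4+6, 8+3, 15+0) = 15
v[5] = max(3+15, 4+9, 8+6, 15+3, 16+0) = 18
v[6] = max(3+18, 4+15, 8+9, 15+6, 16+3, 25+0) = 25
v[7] = max(3+25, 4+18, 8+15, …, 25+3, 30+0) = 30
v[8] = max(3+30, 4+25, 8+18, …, 30+3, 31+0) = 33
v[9] = max(3+33, 4+30, 8+25, …, 31+3, 38+0) = 38
Best is to sell the whole 9-foot piece uncut for $38.

38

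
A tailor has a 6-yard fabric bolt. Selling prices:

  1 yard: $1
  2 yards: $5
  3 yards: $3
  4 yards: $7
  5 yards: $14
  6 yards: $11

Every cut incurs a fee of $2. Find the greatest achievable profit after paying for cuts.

13

Consider every possible first cut. v[k] is the best of p[i]+v[k−i] over all sellable i≤k, charging 2 whenever i<k.
v[1] = 1
v[2] = max(1+1-2, 5+0) = 5
v[3] = max(1+5-2, 5+1-2, 3+0) = 4
v[4] = max(1+4-2, 5+5-2, 3+1-2, 7+0) = 8
v[5] = max(1+8-2, 5+4-2, 3+5-2, 7+1-2, 14+0) = 14
v[6] = max(1+14-2, 5+8-2, 3+4-2, 7+5-2, 14+1-2, 11+0) = 13
One optimal plan: pieces 5 + 1 (1 cut) → $15 − $2 = $13.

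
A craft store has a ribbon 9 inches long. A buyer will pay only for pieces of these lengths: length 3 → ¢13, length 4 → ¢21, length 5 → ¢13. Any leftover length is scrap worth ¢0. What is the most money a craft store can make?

42

Consider every possible first cut. f[k] is the best of p[i]+f[k−i] over all sellable i≤k.
f[1] = 0
f[2] = 0
f[3] = 13
f[4] = max(13+0, 21+0) = 21
f[5] = max(13+0, 21+0, 13+0) = 21
f[6] = max(13+13, 21+0, 13+0) = 26
f[7] = max(13+21, 21+13, 13+0) = 34
f[8] = max(13+21, 21+21, 13+13) = 42
f[9] = max(13+26, 21+21, 13+21) = 42
One optimal cutting: pieces 4 + 4 with 1 inch of scrap → ¢42.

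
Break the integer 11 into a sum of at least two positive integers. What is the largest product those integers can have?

54

Let g[k] be the best product for length k (with at least one cut). For each first piece i, the rest contributes max(k−i, g[k−i]).
Small cases: g[2]=1, g[3]=2, g[4]=4, g[5]=6, g[6]=9.
g[7] = 2*max(5,6) = 2*6 = 12
g[8] = 2*max(6,9) = 2*9 = 18
g[9] = 3*max(6,9) = 3*9 = 27
g[10] = 2*max(8,18) = 2*18 = 36
g[11] = 2*max(9,27) = 2*27 = 54
One optimal split: 3 + 3 + 3 + 2; product 3*3*3*2 = 54.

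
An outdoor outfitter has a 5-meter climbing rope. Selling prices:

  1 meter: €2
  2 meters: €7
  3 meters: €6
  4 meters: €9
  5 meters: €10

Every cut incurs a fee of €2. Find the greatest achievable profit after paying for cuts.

12

Consider every possible first cut. net[k] is the best of p[i]+net[k−i] over all sellable i≤k, charging 2 whenever i<k.
net[1] = 2
net[2] = max(2+2-2, 7+0) = 7
net[3] = max(2+7-2, 7+2-2, 6+0) = 7
net[4] = max(2+7-2, 7+7-2, 6+2-2, 9+0) = 12
net[5] = max(2+12-2, 7+7-2, 6+7-2, 9+2-2, 10+0) = 12
One optimal plan: pieces 2 + 2 + 1 (2 cuts) → €16 − €4 = €12.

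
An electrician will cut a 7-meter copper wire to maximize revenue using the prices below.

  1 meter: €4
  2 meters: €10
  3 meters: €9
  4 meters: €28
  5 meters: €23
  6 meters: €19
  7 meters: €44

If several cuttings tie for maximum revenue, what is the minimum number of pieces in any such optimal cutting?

1

Build r[k] bottom-up: r[k] = max over allowed piece i of (p[i] + r[k−i]).
r[1] = 4
r[2] = 10
r[3] = 14  (first piece 1, then r[2]=10)
r[4] = 28
r[5] = 32  (first piece 1, then r[4]=28)
r[6] = 38  (first piece 2, then r[4]=28)
r[7] = 44
Maximum revenue is €44.
Now minimize piece count subject to staying optimal: for each k, pieces[k] = 1 + min over i with p[i]+r[k−i]=r[k] of pieces[k−i].
pieces[4] = 1
pieces[5] = 2
pieces[6] = 2
pieces[7] = 1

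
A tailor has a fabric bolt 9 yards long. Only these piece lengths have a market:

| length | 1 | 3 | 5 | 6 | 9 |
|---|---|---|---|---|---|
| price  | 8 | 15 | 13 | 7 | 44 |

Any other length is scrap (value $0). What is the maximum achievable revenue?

72

Let r[k] be the best obtainable value from length k. For each k, try every first piece i and keep the best of price[i] + r[k−i].
r[1] = 8
r[2] = 16  (first piece 1, then r[1]=8)
r[3] = 24  (first piece 1, then r[2]=16)
r[4] = 32  (first piece 1, then r[3]=24)
r[5] = 40  (first piece 1, then r[4]=32)
r[6] = 48  (first piece 1, then r[5]=40)
r[7] = 56  (first piece 1, then r[6]=48)
r[8] = 64  (first piece 1, then r[7]=56)
r[9] = 72  (first piece 1, then r[8]=64)
One optimal cutting: 1 + 1 + 1 + 1 + 1 + 1 + 1 + 1 + 1 → $72.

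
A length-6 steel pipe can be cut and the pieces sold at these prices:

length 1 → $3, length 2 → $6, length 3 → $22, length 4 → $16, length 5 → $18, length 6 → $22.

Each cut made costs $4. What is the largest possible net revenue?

Build net[k] bottom-up: net[k] = max over allowed piece i of (p[i] + net[k−i]) − 4 per cut.
net[1] = 3
net[2] = 6
net[3] = 22
net[4] = 21  (first piece 1, then net[3]=22)
net[5] = 24  (first piece 2, then net[3]=22)
net[6] = 40  (first piece 3, then net[3]=22)
One optimal plan: pieces 3 + 3 (1 cut) → $44 − $4 = $40.

40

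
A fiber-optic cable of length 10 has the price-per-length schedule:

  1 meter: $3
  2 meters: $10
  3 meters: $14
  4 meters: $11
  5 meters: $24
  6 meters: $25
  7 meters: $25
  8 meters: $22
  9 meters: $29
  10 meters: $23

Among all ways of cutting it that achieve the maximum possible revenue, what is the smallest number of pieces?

Let r[k] be the best obtainable value from length k. For each k, try every first piece i and keep the best of price[i] + r[k−i].
r[1] = 3
r[2] = max(3+3, 10+0) = 10
r[3] = max(3+10, 10+3, 14+0) = 14
r[4] = max(3+14, 10+10, 14+3, 11+0) = 20
r[5] = max(3+20, 10+14, 14+10, 11+3, 24+0) = 24
r[6] = max(3+24, 10+20, 14+14, 11+10, 24+3, 25+0) = 30
r[7] = max(3+30, 10+24, 14+20, …, 25+3, 25+0) = 34
r[8] = max(3+34, 10+30, 14+24, …, 25+3, 22+0) = 40
r[9] = max(3+40, 10+34, 14+30, …, 22+3, 29+0) = 44
r[10] = max(3+44, 10+40, 14+34, …, 29+3, 23+0) = 50
Maximum revenue is $50.
Now minimize piece count subject to staying optimal: for each k, pieces[k] = 1 + min over i with p[i]+r[k−i]=r[k] of pieces[k−i].
pieces[7] = 2
pieces[8] = 4
pieces[9] = 3
pieces[10] = 5

5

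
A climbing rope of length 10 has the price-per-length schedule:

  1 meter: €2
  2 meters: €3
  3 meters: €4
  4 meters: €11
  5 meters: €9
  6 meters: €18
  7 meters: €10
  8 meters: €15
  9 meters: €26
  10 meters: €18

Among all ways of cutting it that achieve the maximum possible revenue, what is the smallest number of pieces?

2

Consider every possible first cut. r[k] is the best of p[i]+r[k−i] over all sellable i≤k.
r[1] = 2
r[2] = 4  (first piece 1, then r[1]=2)
r[3] = 6  (first piece 1, then r[2]=4)
r[4] = 11
r[5] = 13  (first piece 1, then r[4]=11)
r[6] = 18
r[7] = 20  (first piece 1, then r[6]=18)
r[8] = 22  (first piece 1, then r[7]=20)
r[9] = 26
r[10] = 29  (first piece 4, then r[6]=18)
Maximum revenue is €29.
Now minimize piece count subject to staying optimal: for each k, pieces[k] = 1 + min over i with p[i]+r[k−i]=r[k] of pieces[k−i].
pieces[7] = 2
pieces[8] = 2
pieces[9] = 1
pieces[10] = 2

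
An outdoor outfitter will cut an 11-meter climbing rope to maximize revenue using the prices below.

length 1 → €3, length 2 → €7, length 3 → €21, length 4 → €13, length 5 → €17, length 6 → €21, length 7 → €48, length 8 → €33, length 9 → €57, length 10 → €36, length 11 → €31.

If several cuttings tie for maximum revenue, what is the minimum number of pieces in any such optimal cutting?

Let r[k] be the best obtainable value from length k. For each k, try every first piece i and keep the best of price[i] + r[k−i].
r[1] = 3
r[2] = 7
r[3] = 21
r[4] = 24  (first piece 1, then r[3]=21)
r[5] = 28  (first piece 2, then r[3]=21)
r[6] = 42  (first piece 3, then r[3]=21)
r[7] = 48
r[8] = 51  (first piece 1, then r[7]=48)
r[9] = 63  (first piece 3, then r[6]=42)
r[10] = 69  (first piece 3, then r[7]=48)
r[11] = 72  (first piece 1, then r[10]=69)
Maximum revenue is €72.
Now minimize piece count subject to staying optimal: for each k, pieces[k] = 1 + min over i with p[i]+r[k−i]=r[k] of pieces[k−i].
pieces[8] = 2
pieces[9] = 3
pieces[10] = 2
pieces[11] = 3

3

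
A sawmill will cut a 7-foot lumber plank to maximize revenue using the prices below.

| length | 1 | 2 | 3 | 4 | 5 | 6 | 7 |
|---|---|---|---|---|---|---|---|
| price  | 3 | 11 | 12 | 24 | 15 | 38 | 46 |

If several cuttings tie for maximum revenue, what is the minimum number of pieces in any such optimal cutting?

1

Consider every possible first cut. r[k] is the best of p[i]+r[k−i] over all sellable i≤k.
r[1] = 3
r[2] = max(3+3, 11+0) = 11
r[3] = max(3+11, 11+3, 12+0) = 14
r[4] = max(3+14, 11+11, 12+3, 24+0) = 24
r[5] = max(3+24, 11+14, 12+11, 24+3, 15+0) = 27
r[6] = max(3+27, 11+24, 12+14, 24+11, 15+3, 38+0) = 38
r[7] = max(3+38, 11+27, 12+24, …, 38+3, 46+0) = 46
Maximum revenue is $46.
Now minimize piece count subject to staying optimal: for each k, pieces[k] = 1 + min over i with p[i]+r[k−i]=r[k] of pieces[k−i].
pieces[4] = 1
pieces[5] = 2
pieces[6] = 1
pieces[7] = 1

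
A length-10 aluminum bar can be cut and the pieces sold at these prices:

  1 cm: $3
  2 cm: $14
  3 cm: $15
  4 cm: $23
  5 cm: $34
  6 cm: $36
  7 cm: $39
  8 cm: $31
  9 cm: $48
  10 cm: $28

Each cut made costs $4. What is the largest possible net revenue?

64

Consider every possible first cut. r[k] is the best of p[i]+r[k−i] over all sellable i≤k, charging 4 whenever i<k.
r[1] = 3
r[2] = 14
r[3] = 15
r[4] = 24  (first piece 2, then r[2]=14)
r[5] = 34
r[6] = 36
r[7] = 44  (first piece 2, then r[5]=34)
r[8] = 46  (first piece 2, then r[6]=36)
r[9] = 54  (first piece 2, then r[7]=44)
r[10] = 64  (first piece 5, then r[5]=34)
One optimal plan: pieces 5 + 5 (1 cut) → $68 − $4 = $64.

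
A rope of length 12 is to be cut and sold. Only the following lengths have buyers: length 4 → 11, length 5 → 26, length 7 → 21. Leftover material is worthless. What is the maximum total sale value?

52

Build f[k] bottom-up: f[k] = max over allowed piece i of (p[i] + f[k−i]).
f[1] = 0
f[2] = 0
f[3] = 0
f[4] = 11
f[5] = max(11+0, 26+0) = 26
f[6] = max(11+0, 26+0) = 26
f[7] = max(11+0, 26+0, 21+0) = 26
f[8] = max(11+11, 26+0, 21+0) = 26
f[9] = max(11+26, 26+11, 21+0) = 37
f[10] = max(11+26, 26+26, 21+0) = 52
f[11] = max(11+26, 26+26, 21+11) = 52
f[12] = max(11+26, 26+26, 21+26) = 52
One optimal cutting: pieces 5 + 5 with 2 meters of scrap → 52.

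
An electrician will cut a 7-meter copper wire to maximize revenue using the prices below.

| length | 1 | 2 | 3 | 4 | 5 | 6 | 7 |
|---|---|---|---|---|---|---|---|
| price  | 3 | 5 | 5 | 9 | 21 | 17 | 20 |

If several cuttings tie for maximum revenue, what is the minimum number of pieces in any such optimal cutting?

3

Let r[k] be the best obtainable value from length k. For each k, try every first piece i and keep the best of price[i] + r[k−i].
r[1] = 3
r[2] = 6  (first piece 1, then r[1]=3)
r[3] = 9  (first piece 1, then r[2]=6)
r[4] = 12  (first piece 1, then r[3]=9)
r[5] = 21
r[6] = 24  (first piece 1, then r[5]=21)
r[7] = 27  (first piece 1, then r[6]=24)
Maximum revenue is €27.
Now minimize piece count subject to staying optimal: for each k, pieces[k] = 1 + min over i with p[i]+r[k−i]=r[k] of pieces[k−i].
pieces[4] = 4
pieces[5] = 1
pieces[6] = 2
pieces[7] = 3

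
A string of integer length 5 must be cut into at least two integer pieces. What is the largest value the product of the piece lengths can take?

6

Let f[k] be the best product for length k (with at least one cut). For each first piece i, the rest contributes max(k−i, f[k−i]).
f[2] = 1×max(1,0) = 1×1 = 1
f[3] = max(1×2, 2×1) = 2
f[4] = max(1×3, 2×2, 3×1) = 4
f[5] = max(1×4, 2×3, 3×2, 4×1) = 6
One optimal split: 3 + 2; product 3×2 = 6.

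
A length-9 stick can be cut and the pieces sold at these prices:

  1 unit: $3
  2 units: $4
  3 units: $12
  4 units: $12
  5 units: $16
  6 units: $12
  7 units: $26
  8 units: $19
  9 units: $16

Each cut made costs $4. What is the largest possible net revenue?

28

Let v[k] be the best obtainable value from length k. For each k, try every first piece i and keep the best of price[i] + v[k−i] minus the 4 cut fee when i<k.
v[1] = 3
v[2] = max(3+3-4, 4+0) = 4
v[3] = max(3+4-4, 4+3-4, 12+0) = 12
v[4] = max(3+12-4, 4+4-4, 12+3-4, 12+0) = 12
v[5] = max(3+12-4, 4+12-4, 12+4-4, 12+3-4, 16+0) = 16
v[6] = max(3+16-4, 4+12-4, 12+12-4, 12+4-4, 16+3-4, 12+0) = 20
v[7] = max(3+20-4, 4+16-4, 12+12-4, …, 12+3-4, 26+0) = 26
v[8] = max(3+26-4, 4+20-4, 12+16-4, …, 26+3-4, 19+0) = 25
v[9] = max(3+25-4, 4+26-4, 12+20-4, …, 19+3-4, 16+0) = 28
One optimal plan: pieces 3 + 3 + 3 (2 cuts) → $36 − $8 = $28.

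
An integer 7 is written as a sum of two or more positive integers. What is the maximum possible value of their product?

Fill P[k] for k=2..7: at each k try every first piece i and multiply by the better of (k−i) uncut or P[k−i].
P[2] = 1×max(1,0) = 1×1 = 1
P[3] = max(1×2, 2×1) = 2
P[4] = max(1×3, 2×2, 3×1) = 4
P[5] = max(1×4, 2×3, 3×2, 4×1) = 6
P[6] = max(1×6, 2×4, 3×3, 4×2, 5×1) = 9
P[7] = max(1×9, 2×6, 3×4, 4×3, 5×2, 6×1) = 12
One optimal split: 3 + 2 + 2; product 3×2×2 = 12.

12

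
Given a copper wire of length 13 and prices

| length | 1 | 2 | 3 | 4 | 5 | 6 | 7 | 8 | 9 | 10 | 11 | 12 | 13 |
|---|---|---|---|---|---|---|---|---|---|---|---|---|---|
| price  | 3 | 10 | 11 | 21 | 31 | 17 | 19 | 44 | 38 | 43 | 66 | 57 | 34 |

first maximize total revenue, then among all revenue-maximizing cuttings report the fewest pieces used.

2

Consider every possible first cut. r[k] is the best of p[i]+r[k−i] over all sellable i≤k.
r[1] = 3
r[2] = 10
r[3] = 13  (first piece 1, then r[2]=10)
r[4] = 21
r[5] = 31
r[6] = 34  (first piece 1, then r[5]=31)
r[7] = 41  (first piece 2, then r[5]=31)
r[8] = 44  (first piece 1, then r[7]=41)
r[9] = 52  (first piece 4, then r[5]=31)
r[10] = 62  (first piece 5, then r[5]=31)
r[11] = 66
r[12] = 72  (first piece 2, then r[10]=62)
r[13] = 76  (first piece 2, then r[11]=66)
Maximum revenue is €76.
Now minimize piece count subject to staying optimal: for each k, pieces[k] = 1 + min over i with p[i]+r[k−i]=r[k] of pieces[k−i].
pieces[10] = 2
pieces[11] = 1
pieces[12] = 3
pieces[13] = 2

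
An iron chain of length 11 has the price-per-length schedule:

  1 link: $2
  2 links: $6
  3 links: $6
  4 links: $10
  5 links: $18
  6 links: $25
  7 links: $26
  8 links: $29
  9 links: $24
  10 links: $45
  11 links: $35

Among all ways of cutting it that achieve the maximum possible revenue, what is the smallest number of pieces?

Let r[k] be the best obtainable value from length k. For each k, try every first piece i and keep the best of price[i] + r[k−i].
r[1] = 2
r[2] = 6
r[3] = 8  (first piece 1, then r[2]=6)
r[4] = 12  (first piece 2, then r[2]=6)
r[5] = 18
r[6] = 25
r[7] = 27  (first piece 1, then r[6]=25)
r[8] = 31  (first piece 2, then r[6]=25)
r[9] = 33  (first piece 1, then r[8]=31)
r[10] = 45
r[11] = 47  (first piece 1, then r[10]=45)
Maximum revenue is $47.
Now minimize piece count subject to staying optimal: for each k, pieces[k] = 1 + min over i with p[i]+r[k−i]=r[k] of pieces[k−i].
pieces[8] = 2
pieces[9] = 3
pieces[10] = 1
pieces[11] = 2

2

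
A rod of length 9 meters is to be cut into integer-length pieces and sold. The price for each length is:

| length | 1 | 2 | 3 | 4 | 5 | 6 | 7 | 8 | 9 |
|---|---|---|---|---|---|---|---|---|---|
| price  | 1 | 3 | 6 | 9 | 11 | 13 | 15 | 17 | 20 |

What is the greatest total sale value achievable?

20

Build r[k] bottom-up: r[k] = max over allowed piece i of (p[i] + r[k−i]).
r[1] = 1
r[2] = 3
r[3] = 6
r[4] = 9
r[5] = 11
r[6] = 13
r[7] = 15  (first piece 3, then r[4]=9)
r[8] = 18  (first piece 4, then r[4]=9)
r[9] = 20  (first piece 4, then r[5]=11)
One optimal cutting: 5 + 4 → $11 + $9 = $20.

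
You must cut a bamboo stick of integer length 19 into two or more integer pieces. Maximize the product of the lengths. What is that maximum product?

972

Fill P[k] for k=2..19: at each k try every first piece i and multiply by the better of (k−i) uncut or P[k−i].
P[2] = 1*max(1,0) = 1*1 = 1
P[3] = 1*max(2,1) = 1*2 = 2
P[4] = 2*max(2,1) = 2*2 = 4
P[5] = 2*max(3,2) = 2*3 = 6
P[6] = 3*max(3,2) = 3*3 = 9
P[7] = 2*max(5,6) = 2*6 = 12
P[8] = 2*max(6,9) = 2*9 = 18
P[9] = 3*max(6,9) = 3*9 = 27
P[10] = 2*max(8,18) = 2*18 = 36
P[11] = 2*max(9,27) = 2*27 = 54
P[12] = 3*max(9,27) = 3*27 = 81
P[13] = 2*max(11,54) = 2*54 = 108
P[14] = 2*max(12,81) = 2*81 = 162
P[15] = 3*max(12,81) = 3*81 = 243
P[16] = 2*max(14,162) = 2*162 = 324
P[17] = 2*max(15,243) = 2*243 = 486
P[18] = 3*max(15,243) = 3*243 = 729
P[19] = 2*max(17,486) = 2*486 = 972
One optimal split: 3 + 3 + 3 + 3 + 3 + 2 + 2; product 3*3*3*3*3*2*2 = 972.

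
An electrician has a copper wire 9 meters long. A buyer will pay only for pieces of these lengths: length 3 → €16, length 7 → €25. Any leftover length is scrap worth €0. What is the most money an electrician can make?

48

Build best[k] bottom-up: best[k] = max over allowed piece i of (p[i] + best[k−i]).
best[1] = 0
best[2] = 0
best[3] = 16
best[4] = 16
best[5] = 16
best[6] = 32  (first piece 3, then best[3]=16)
best[7] = max(16+16, 25+0) = 32
best[8] = max(16+16, 25+0) = 32
best[9] = max(16+32, 25+0) = 48
One optimal cutting: 3 + 3 + 3 → €48.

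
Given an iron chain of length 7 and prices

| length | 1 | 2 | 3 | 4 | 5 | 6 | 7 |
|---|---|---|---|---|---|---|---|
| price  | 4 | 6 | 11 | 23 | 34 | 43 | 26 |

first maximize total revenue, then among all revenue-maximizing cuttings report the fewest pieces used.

Let r[k] be the best obtainable value from length k. For each k, try every first piece i and keep the best of price[i] + r[k−i].
r[1] = 4
r[2] = max(4+4, 6+0) = 8
r[3] = max(4+8, 6+4, 11+0) = 12
r[4] = max(4+12, 6+8, 11+4, 23+0) = 23
r[5] = max(4+23, 6+12, 11+8, 23+4, 34+0) = 34
r[6] = max(4+34, 6+23, 11+12, 23+8, 34+4, 43+0) = 43
r[7] = max(4+43, 6+34, 11+23, …, 43+4, 26+0) = 47
Maximum revenue is $47.
Now minimize piece count subject to staying optimal: for each k, pieces[k] = 1 + min over i with p[i]+r[k−i]=r[k] of pieces[k−i].
pieces[4] = 1
pieces[5] = 1
pieces[6] = 1
pieces[7] = 2

2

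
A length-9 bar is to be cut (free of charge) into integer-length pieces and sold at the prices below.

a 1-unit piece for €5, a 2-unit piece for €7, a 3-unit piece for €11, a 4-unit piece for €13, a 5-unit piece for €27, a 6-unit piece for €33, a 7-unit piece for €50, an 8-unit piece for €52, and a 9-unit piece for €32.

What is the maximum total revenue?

60

Consider every possible first cut. v[k] is the best of p[i]+v[k−i] over all sellable i≤k.
v[1] = 5
v[2] = 10  (first piece 1, then v[1]=5)
v[3] = 15  (first piece 1, then v[2]=10)
v[4] = 20  (first piece 1, then v[3]=15)
v[5] = 27
v[6] = 33
v[7] = 50
v[8] = 55  (first piece 1, then v[7]=50)
v[9] = 60  (first piece 1, then v[8]=55)
One optimal cutting: 7 + 1 + 1 → €50 + €5 + €5 = €60.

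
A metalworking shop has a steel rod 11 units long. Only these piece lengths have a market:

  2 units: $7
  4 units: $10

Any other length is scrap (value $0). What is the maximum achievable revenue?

35

Build best[k] bottom-up: best[k] = max over allowed piece i of (p[i] + best[k−i]).
best[1] = 0
best[2] = 7
best[3] = 7
best[4] = max(7+7, 10+0) = 14
best[5] = max(7+7, 10+0) = 14
best[6] = max(7+14, 10+7) = 21
best[7] = max(7+14, 10+7) = 21
best[8] = max(7+21, 10+14) = 28
best[9] = max(7+21, 10+14) = 28
best[10] = max(7+28, 10+21) = 35
best[11] = max(7+28, 10+21) = 35
One optimal cutting: pieces 2 + 2 + 2 + 2 + 2 with 1 unit of scrap → $35.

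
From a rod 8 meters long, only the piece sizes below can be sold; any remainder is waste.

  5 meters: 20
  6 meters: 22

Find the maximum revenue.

22

Build r[k] bottom-up: r[k] = max over allowed piece i of (p[i] + r[k−i]).
r[1] = 0
r[2] = 0
r[3] = 0
r[4] = 0
r[5] = 20
r[6] = max(20+0, 22+0) = 22
r[7] = max(20+0, 22+0) = 22
r[8] = max(20+0, 22+0) = 22
One optimal cutting: pieces 6 with 2 meters of scrap → 22.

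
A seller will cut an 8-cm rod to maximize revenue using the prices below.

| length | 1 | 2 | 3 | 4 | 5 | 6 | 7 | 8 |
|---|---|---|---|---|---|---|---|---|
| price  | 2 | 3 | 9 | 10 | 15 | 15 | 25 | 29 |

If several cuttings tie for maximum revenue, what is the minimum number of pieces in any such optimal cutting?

Consider every possible first cut. r[k] is the best of p[i]+r[k−i] over all sellable i≤k.
r[1] = 2
r[2] = 4  (first piece 1, then r[1]=2)
r[3] = 9
r[4] = 11  (first piece 1, then r[3]=9)
r[5] = 15
r[6] = 18  (first piece 3, then r[3]=9)
r[7] = 25
r[8] = 29
Maximum revenue is 29.
Now minimize piece count subject to staying optimal: for each k, pieces[k] = 1 + min over i with p[i]+r[k−i]=r[k] of pieces[k−i].
pieces[5] = 1
pieces[6] = 2
pieces[7] = 1
pieces[8] = 1

1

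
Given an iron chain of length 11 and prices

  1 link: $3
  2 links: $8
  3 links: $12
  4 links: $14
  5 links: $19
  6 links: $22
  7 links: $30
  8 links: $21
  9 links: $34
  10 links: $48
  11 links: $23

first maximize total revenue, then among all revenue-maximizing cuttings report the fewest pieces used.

2

Let r[k] be the best obtainable value from length k. For each k, try every first piece i and keep the best of price[i] + r[k−i].
r[1] = 3
r[2] = max(3+3, 8+0) = 8
r[3] = max(3+8, 8+3, 12+0) = 12
r[4] = max(3+12, 8+8, 12+3, 14+0) = 16
r[5] = max(3+16, 8+12, 12+8, 14+3, 19+0) = 20
r[6] = max(3+20, 8+16, 12+12, 14+8, 19+3, 22+0) = 24
r[7] = max(3+24, 8+20, 12+16, …, 22+3, 30+0) = 30
r[8] = max(3+30, 8+24, 12+20, …, 30+3, 21+0) = 33
r[9] = max(3+33, 8+30, 12+24, …, 21+3, 34+0) = 38
r[10] = max(3+38, 8+33, 12+30, …, 34+3, 48+0) = 48
r[11] = max(3+48, 8+38, 12+33, …, 48+3, 23+0) = 51
Maximum revenue is $51.
Now minimize piece count subject to staying optimal: for each k, pieces[k] = 1 + min over i with p[i]+r[k−i]=r[k] of pieces[k−i].
pieces[8] = 2
pieces[9] = 2
pieces[10] = 1
pieces[11] = 2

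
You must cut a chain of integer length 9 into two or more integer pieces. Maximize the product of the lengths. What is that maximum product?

27

Let g[k] be the best product for length k (with at least one cut). For each first piece i, the rest contributes max(k−i, g[k−i]).
Small cases: g[2]=1.
g[3] = 1·max(2,1) = 1·2 = 2
g[4] = 2·max(2,1) = 2·2 = 4
g[5] = 2·max(3,2) = 2·3 = 6
g[6] = 3·max(3,2) = 3·3 = 9
g[7] = 2·max(5,6) = 2·6 = 12
g[8] = 2·max(6,9) = 2·9 = 18
g[9] = 3·max(6,9) = 3·9 = 27
One optimal split: 3 + 3 + 3; product 3·3·3 = 27.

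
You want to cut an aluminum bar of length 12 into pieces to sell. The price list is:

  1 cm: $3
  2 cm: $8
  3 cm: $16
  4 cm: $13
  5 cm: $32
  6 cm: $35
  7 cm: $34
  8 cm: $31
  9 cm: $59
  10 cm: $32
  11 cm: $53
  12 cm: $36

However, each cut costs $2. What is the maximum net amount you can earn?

Consider every possible first cut. r[k] is the best of p[i]+r[k−i] over all sellable i≤k, charging 2 whenever i<k.
r[1] = 3
r[2] = max(3+3-2, 8+0) = 8
r[3] = max(3+8-2, 8+3-2, 16+0) = 16
r[4] = max(3+16-2, 8+8-2, 16+3-2, 13+0) = 17
r[5] = max(3+17-2, 8+16-2, 16+8-2, 13+3-2, 32+0) = 32
r[6] = max(3+32-2, 8+17-2, 16+16-2, 13+8-2, 32+3-2, 35+0) = 35
r[7] = max(3+35-2, 8+32-2, 16+17-2, …, 35+3-2, 34+0) = 38
r[8] = max(3+38-2, 8+35-2, 16+32-2, …, 34+3-2, 31+0) = 46
r[9] = max(3+46-2, 8+38-2, 16+35-2, …, 31+3-2, 59+0) = 59
r[10] = max(3+59-2, 8+46-2, 16+38-2, …, 59+3-2, 32+0) = 62
r[11] = max(3+62-2, 8+59-2, 16+46-2, …, 32+3-2, 53+0) = 65
r[12] = max(3+65-2, 8+62-2, 16+59-2, …, 53+3-2, 36+0) = 73
One optimal plan: pieces 9 + 3 (1 cut) → $75 − $2 = $73.

73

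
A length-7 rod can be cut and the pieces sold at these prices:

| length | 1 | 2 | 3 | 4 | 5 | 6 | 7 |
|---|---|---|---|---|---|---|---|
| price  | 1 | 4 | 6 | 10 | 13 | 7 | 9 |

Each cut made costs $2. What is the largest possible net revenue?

Let r[k] be the best obtainable value from length k. For each k, try every first piece i and keep the best of price[i] + r[k−i] minus the 2 cut fee when i<k.
r[1] = 1
r[2] = 4
r[3] = 6
r[4] = 10
r[5] = 13
r[6] = 12  (first piece 1, then r[5]=13)
r[7] = 15  (first piece 2, then r[5]=13)
One optimal plan: pieces 5 + 2 (1 cut) → $17 − $2 = $15.

15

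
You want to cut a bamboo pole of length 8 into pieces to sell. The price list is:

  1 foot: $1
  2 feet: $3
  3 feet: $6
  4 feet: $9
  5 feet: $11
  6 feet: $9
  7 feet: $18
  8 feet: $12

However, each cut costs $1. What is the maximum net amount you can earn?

18

Build r[k] bottom-up: r[k] = max over allowed piece i of (p[i] + r[k−i]) − 1 per cut.
r[1] = 1
r[2] = max(1+1-1, 3+0) = 3
r[3] = max(1+3-1, 3+1-1, 6+0) = 6
r[4] = max(1+6-1, 3+3-1, 6+1-1, 9+0) = 9
r[5] = max(1+9-1, 3+6-1, 6+3-1, 9+1-1, 11+0) = 11
r[6] = max(1+11-1, 3+9-1, 6+6-1, 9+3-1, 11+1-1, 9+0) = 11
r[7] = max(1+11-1, 3+11-1, 6+9-1, …, 9+1-1, 18+0) = 18
r[8] = max(1+18-1, 3+11-1, 6+11-1, …, 18+1-1, 12+0) = 18
One optimal plan: pieces 7 + 1 (1 cut) → $19 − $1 = $18.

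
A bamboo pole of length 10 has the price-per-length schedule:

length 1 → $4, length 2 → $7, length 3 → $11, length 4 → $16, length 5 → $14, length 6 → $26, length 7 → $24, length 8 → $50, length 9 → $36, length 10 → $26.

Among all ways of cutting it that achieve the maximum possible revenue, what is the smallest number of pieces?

3

Build r[k] bottom-up: r[k] = max over allowed piece i of (p[i] + r[k−i]).
r[1] = 4
r[2] = max(4+4, 7+0) = 8
r[3] = max(4+8, 7+4, 11+0) = 12
r[4] = max(4+12, 7+8, 11+4, 16+0) = 16
r[5] = max(4+16, 7+12, 11+8, 16+4, 14+0) = 20
r[6] = max(4+20, 7+16, 11+12, 16+8, 14+4, 26+0) = 26
r[7] = max(4+26, 7+20, 11+16, …, 26+4, 24+0) = 30
r[8] = max(4+30, 7+26, 11+20, …, 24+4, 50+0) = 50
r[9] = max(4+50, 7+30, 11+26, …, 50+4, 36+0) = 54
r[10] = max(4+54, 7+50, 11+30, …, 36+4, 26+0) = 58
Maximum revenue is $58.
Now minimize piece count subject to staying optimal: for each k, pieces[k] = 1 + min over i with p[i]+r[k−i]=r[k] of pieces[k−i].
pieces[7] = 2
pieces[8] = 1
pieces[9] = 2
pieces[10] = 3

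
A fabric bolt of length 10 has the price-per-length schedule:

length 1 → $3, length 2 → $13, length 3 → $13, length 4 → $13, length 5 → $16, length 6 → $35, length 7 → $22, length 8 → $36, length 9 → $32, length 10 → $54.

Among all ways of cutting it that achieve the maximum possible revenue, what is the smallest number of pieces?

5

Build r[k] bottom-up: r[k] = max over allowed piece i of (p[i] + r[k−i]).
r[1] = 3
r[2] = max(3+3, 13+0) = 13
r[3] = max(3+13, 13+3, 13+0) = 16
r[4] = max(3+16, 13+13, 13+3, 13+0) = 26
r[5] = max(3+26, 13+16, 13+13, 13+3, 16+0) = 29
r[6] = max(3+29, 13+26, 13+16, 13+13, 16+3, 35+0) = 39
r[7] = max(3+39, 13+29, 13+26, …, 35+3, 22+0) = 42
r[8] = max(3+42, 13+39, 13+29, …, 22+3, 36+0) = 52
r[9] = max(3+52, 13+42, 13+39, …, 36+3, 32+0) = 55
r[10] = max(3+55, 13+52, 13+42, …, 32+3, 54+0) = 65
Maximum revenue is $65.
Now minimize piece count subject to staying optimal: for each k, pieces[k] = 1 + min over i with p[i]+r[k−i]=r[k] of pieces[k−i].
pieces[7] = 4
pieces[8] = 4
pieces[9] = 5
pieces[10] = 5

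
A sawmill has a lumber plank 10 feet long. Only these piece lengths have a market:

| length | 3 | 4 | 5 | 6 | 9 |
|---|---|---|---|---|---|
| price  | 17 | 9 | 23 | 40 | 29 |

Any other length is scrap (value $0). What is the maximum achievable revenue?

57

Let best[k] be the best obtainable value from length k. For each k, try every first piece i and keep the best of price[i] + best[k−i].
best[1] = 0
best[2] = 0
best[3] = 17
best[4] = max(17+0, 9+0) = 17
best[5] = max(17+0, 9+0, 23+0) = 23
best[6] = max(17+17, 9+0, 23+0, 40+0) = 40
best[7] = max(17+17, 9+17, 23+0, 40+0) = 40
best[8] = max(17+23, 9+17, 23+17, 40+0) = 40
best[9] = max(17+40, 9+23, 23+17, 40+17, 29+0) = 57
best[10] = max(17+40, 9+40, 23+23, 40+17, 29+0) = 57
One optimal cutting: pieces 6 + 3 with 1 foot of scrap → $57.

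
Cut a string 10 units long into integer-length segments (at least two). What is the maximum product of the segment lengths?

Fill f[k] for k=2..10: at each k try every first piece i and multiply by the better of (k−i) uncut or f[k−i].
f[2] = 1·max(1,0) = 1·1 = 1
f[3] = 1·max(2,1) = 1·2 = 2
f[4] = 2·max(2,1) = 2·2 = 4
f[5] = 2·max(3,2) = 2·3 = 6
f[6] = 3·max(3,2) = 3·3 = 9
f[7] = 2·max(5,6) = 2·6 = 12
f[8] = 2·max(6,9) = 2·9 = 18
f[9] = 3·max(6,9) = 3·9 = 27
f[10] = 2·max(8,18) = 2·18 = 36
One optimal split: 3 + 3 + 2 + 2; product 3·3·2·2 = 36.

36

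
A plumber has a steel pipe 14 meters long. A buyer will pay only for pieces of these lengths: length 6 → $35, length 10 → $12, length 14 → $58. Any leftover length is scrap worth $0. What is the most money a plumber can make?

70

Let best[k] be the best obtainable value from length k. For each k, try every first piece i and keep the best of price[i] + best[k−i].
best[1] = 0
best[2] = 0
best[3] = 0
best[4] = 0
best[5] = 0
best[6] = 35
best[7] = 35
best[8] = 35
best[9] = 35
best[10] = 35
best[11] = 35
best[12] = 70  (first piece 6, then best[6]=35)
best[13] = 70
best[14] = 70
One optimal cutting: pieces 6 + 6 with 2 meters of scrap → $70.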